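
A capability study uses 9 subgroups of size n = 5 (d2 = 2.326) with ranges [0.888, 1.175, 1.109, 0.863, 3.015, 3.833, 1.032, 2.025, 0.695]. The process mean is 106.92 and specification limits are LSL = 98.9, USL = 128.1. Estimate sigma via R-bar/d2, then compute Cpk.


R_bar = (0.888 + 1.175 + 1.109 + 0.863 + 3.015 + 3.833 + 1.032 + 2.025 + 0.695) / 9 = 1.6261111
sigma = R_bar / d2 = 1.6261111 / 2.326 = 0.69910193
Cp = (USL - LSL)/(6*sigma) = (128.1 - 98.9)/(6*0.69910193) = 6.9613
Cpu = (128.1 - 106.92)/(3*0.69910193) = 10.0987
Cpl = (106.92 - 98.9)/(3*0.69910193) = 3.8240
Cpk = min(Cpu, Cpl) = 3.8240

3.8240


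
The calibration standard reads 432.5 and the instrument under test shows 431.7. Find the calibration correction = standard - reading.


Correction = standard - reading
= 432.5 - 431.7
= 0.8000

0.8000


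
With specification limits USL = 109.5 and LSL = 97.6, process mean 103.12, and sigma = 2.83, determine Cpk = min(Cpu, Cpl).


Cpu = (USL - mean) / (3*sigma) = (109.5 - 103.12) / (3*2.83) = 0.7515
Cpl = (mean - LSL) / (3*sigma) = (103.12 - 97.6) / (3*2.83) = 0.6502
Cpk = min(Cpu, Cpl) = 0.6502

0.6502


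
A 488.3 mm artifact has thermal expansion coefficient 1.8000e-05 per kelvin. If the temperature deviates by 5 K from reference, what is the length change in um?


dL = L * alpha * dT
= 488.3 * 1.8000e-05 * 5
= 0.0439470 mm
dL_um = 0.0439470 * 1000 = 43.9470 um

43.9470


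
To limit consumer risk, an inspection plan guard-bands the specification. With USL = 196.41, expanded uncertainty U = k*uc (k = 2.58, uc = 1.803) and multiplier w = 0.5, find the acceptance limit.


U = k * uc = 2.58 * 1.803 = 4.65174
guard band g = w * U = 0.5 * 4.65174 = 2.32587
AL = USL - g = 196.41 - 2.32587
AL = 194.0841

194.0841


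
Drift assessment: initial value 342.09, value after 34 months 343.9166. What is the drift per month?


rate = (v2 - v1) / months
= (343.9166 - 342.09) / 34
= 1.8266 / 34
= 0.0537

0.0537


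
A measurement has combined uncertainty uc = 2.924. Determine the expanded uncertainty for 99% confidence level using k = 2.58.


U = k * uc
U = 2.58 * 2.924
U = 7.5439

7.5439


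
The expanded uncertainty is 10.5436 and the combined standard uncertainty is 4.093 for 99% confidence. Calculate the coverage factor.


k = U / uc
k = 10.5436 / 4.093
k = 2.576

2.576


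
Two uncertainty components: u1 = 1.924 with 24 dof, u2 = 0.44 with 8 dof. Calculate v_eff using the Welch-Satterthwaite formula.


uc = sqrt(u1^2 + u2^2) = sqrt(1.924^2 + 0.44^2) = 1.9736707
v_eff = uc^4 / (u1^4/v1 + u2^4/v2)
= 1.9736707^4 / (1.924^4/24 + 0.44^4/8)
= 15.173954 / 0.57564952
v_eff = 26.3597

26.3597


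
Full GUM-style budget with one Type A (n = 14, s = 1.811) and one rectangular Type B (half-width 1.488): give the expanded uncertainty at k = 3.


u_A = s / sqrt(n) = 1.811 / sqrt(14) = 0.48401011
u_B = half_width / sqrt(3) = 1.488 / sqrt(3) = 0.8590972
uc = sqrt(u_A^2 + u_B^2) = sqrt(0.48401011^2 + 0.8590972^2) = 0.98605973
U = k * uc = 3 * 0.98605973
U = 2.9582

2.9582


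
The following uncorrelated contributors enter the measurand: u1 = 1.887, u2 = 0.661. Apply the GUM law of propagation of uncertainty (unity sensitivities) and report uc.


uc = sqrt(1.887^2 + 0.661^2)
uc = sqrt(3.99769)
uc = 1.9994

1.9994


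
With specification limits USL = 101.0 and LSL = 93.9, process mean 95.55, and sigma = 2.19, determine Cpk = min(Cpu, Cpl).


Cpu = (USL - mean) / (3*sigma) = (101.0 - 95.55) / (3*2.19) = 0.8295
Cpl = (mean - LSL) / (3*sigma) = (95.55 - 93.9) / (3*2.19) = 0.2511
Cpk = min(Cpu, Cpl) = 0.2511

0.2511


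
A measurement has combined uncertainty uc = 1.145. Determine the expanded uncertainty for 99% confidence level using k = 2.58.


U = k * uc
U = 2.58 * 1.145
U = 2.9541

2.9541


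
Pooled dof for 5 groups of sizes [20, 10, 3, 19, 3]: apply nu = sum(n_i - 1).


nu = sum_i (n_i - 1)
nu = ((20 - 1) + (10 - 1) + (3 - 1) + (19 - 1) + (3 - 1))
nu = 19 + 9 + 2 + 18 + 2
nu = 50

50


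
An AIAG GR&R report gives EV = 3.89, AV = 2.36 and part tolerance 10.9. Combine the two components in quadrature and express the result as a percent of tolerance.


GRR = sqrt(EV^2 + AV^2) = sqrt(3.89^2 + 2.36^2) = 4.5499121
%GRR = GRR / tol * 100 = 4.5499121 / 10.9 * 100
%GRR = 41.7423

41.7423


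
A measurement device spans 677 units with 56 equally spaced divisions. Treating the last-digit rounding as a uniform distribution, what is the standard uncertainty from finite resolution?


resolution = range / divisions
resolution = 677 / 56 = 12.089286
u_res = resolution / (2*sqrt(3))
u_res = 12.089286 / 3.4641016
u_res = 3.4899

3.4899


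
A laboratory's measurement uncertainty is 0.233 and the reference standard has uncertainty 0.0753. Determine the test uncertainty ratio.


TUR = u_lab / u_ref
= 0.233 / 0.0753
= 3.0943

3.0943


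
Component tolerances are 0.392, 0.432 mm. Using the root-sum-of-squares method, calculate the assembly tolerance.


RSS = sqrt(0.392^2 + 0.432^2)
= sqrt(0.340288)
= 0.5833

0.5833


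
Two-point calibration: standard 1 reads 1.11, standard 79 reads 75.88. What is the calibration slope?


slope = (y2 - y1) / (x2 - x1)
= (75.88 - 1.11) / (79 - 1)
= 74.7700 / 78
= 0.9586

0.9586


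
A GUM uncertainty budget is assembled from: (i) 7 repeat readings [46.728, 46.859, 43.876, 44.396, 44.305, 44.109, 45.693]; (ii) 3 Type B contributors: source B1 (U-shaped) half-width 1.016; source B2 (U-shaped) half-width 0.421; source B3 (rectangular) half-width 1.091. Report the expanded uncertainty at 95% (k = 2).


mean = (46.728 + 46.859 + 43.876 + 44.396 + 44.305 + 44.109 + 45.693) / 7 = 45.138
s = sqrt(sum((x - mean)^2)/(n-1)) = 1.2710825
u_A = s / sqrt(n) = 1.2710825 / sqrt(7) = 0.48042403
u_B1 = 1.016 / sqrt(2) = 0.71842049
u_B2 = 0.421 / sqrt(2) = 0.29769195
u_B3 = 1.091 / sqrt(3) = 0.62988914
uc = sqrt(0.48042403^2 + 0.71842049^2 + 0.29769195^2 + 0.62988914^2) = 1.1100973
U = k * uc = 2 * 1.1100973
U = 2.2202

2.2202


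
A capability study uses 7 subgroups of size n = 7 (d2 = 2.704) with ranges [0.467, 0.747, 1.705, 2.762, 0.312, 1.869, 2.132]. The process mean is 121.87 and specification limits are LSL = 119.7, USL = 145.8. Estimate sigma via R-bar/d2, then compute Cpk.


R_bar = (0.467 + 0.747 + 1.705 + 2.762 + 0.312 + 1.869 + 2.132) / 7 = 1.4277143
sigma = R_bar / d2 = 1.4277143 / 2.704 = 0.52800085
Cp = (USL - LSL)/(6*sigma) = (145.8 - 119.7)/(6*0.52800085) = 8.2386
Cpu = (145.8 - 121.87)/(3*0.52800085) = 15.1073
Cpl = (121.87 - 119.7)/(3*0.52800085) = 1.3699
Cpk = min(Cpu, Cpl) = 1.3699

1.3699


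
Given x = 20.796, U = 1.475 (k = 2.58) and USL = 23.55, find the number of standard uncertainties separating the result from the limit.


u = U / k = 1.475 / 2.58 = 0.57170543
margin = |USL - x| = |23.55 - 20.796| = 2.754
z = margin / u = 2.754 / 0.57170543
z = 4.8172

4.8172


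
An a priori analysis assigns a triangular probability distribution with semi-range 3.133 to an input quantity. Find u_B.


u_B = half_width / sqrt(6)
u_B = 3.133 / 2.4494897
u_B = 1.2790

1.2790


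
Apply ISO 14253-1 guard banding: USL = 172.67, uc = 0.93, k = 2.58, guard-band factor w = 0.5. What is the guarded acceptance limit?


U = k * uc = 2.58 * 0.93 = 2.3994
guard band g = w * U = 0.5 * 2.3994 = 1.1997
AL = USL - g = 172.67 - 1.1997
AL = 171.4703

171.4703


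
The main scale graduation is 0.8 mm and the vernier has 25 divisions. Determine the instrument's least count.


LC = MSD / n_div
= 0.8 / 25
= 0.0320

0.0320


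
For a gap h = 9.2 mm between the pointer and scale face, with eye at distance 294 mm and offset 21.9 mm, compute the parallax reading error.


error = h * offset / d
= 9.2 * 21.9 / 294
= 0.6853

0.6853


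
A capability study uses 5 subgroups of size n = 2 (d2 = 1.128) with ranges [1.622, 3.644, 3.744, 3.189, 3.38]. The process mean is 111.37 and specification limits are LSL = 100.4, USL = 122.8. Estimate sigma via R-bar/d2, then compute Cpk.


R_bar = (1.622 + 3.644 + 3.744 + 3.189 + 3.38) / 5 = 3.1158
sigma = R_bar / d2 = 3.1158 / 1.128 = 2.762234
Cp = (USL - LSL)/(6*sigma) = (122.8 - 100.4)/(6*2.762234) = 1.3516
Cpu = (122.8 - 111.37)/(3*2.762234) = 1.3793
Cpl = (111.37 - 100.4)/(3*2.762234) = 1.3238
Cpk = min(Cpu, Cpl) = 1.3238

1.3238


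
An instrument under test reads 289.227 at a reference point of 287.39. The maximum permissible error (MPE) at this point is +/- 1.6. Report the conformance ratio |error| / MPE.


e = indication - reference = 289.227 - 287.39 = 1.8370
|e| = 1.8370
ratio = |e| / MPE = 1.8370 / 1.6
ratio = 1.1481

1.1481


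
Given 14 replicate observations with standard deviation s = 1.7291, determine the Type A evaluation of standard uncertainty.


u_A = s / sqrt(n)
u_A = 1.7291 / sqrt(14)
u_A = 1.7291 / 3.7416574
u_A = 0.4621

0.4621


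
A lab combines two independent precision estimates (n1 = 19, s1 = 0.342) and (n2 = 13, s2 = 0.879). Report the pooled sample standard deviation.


s_p = sqrt(((n1-1)*s1^2 + (n2-1)*s2^2) / (n1+n2-2))
numerator = (19-1)*0.342^2 + (13-1)*0.879^2 = 2.105352 + 9.271692 = 11.377044
denominator = 19 + 13 - 2 = 30
s_p^2 = 11.377044 / 30 = 0.3792348
s_p = sqrt(0.3792348) = 0.6158

0.6158


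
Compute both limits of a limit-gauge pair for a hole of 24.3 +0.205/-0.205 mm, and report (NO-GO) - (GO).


GO = nominal - lower_tol (smallest hole = maximum material condition)
GO = 24.3 - 0.205 = 24.095
NO-GO = nominal + upper_tol (largest hole = least material condition)
NO-GO = 24.3 + 0.205 = 24.505
spread = NO-GO - GO = 24.505 - 24.095 = 0.4100

0.4100


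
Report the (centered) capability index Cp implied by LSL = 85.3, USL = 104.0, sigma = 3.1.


Cp = (USL - LSL) / (6 * sigma)
= (104.0 - 85.3) / (6 * 3.1)
= 18.7000 / 18.6000
= 1.0054

1.0054


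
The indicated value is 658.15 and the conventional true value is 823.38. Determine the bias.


Systematic error = measured - true
= 658.15 - 823.38
= -165.2300

-165.2300


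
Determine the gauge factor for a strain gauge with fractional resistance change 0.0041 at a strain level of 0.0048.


GF = (dR/R) / epsilon
= 0.0041 / 0.0048
= 0.8542

0.8542


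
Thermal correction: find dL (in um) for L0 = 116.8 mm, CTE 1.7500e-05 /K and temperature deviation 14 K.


dL = L * alpha * dT
= 116.8 * 1.7500e-05 * 14
= 0.0286160 mm
dL_um = 0.0286160 * 1000 = 28.6160 um

28.6160


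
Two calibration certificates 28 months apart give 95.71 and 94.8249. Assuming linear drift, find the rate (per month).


rate = (v2 - v1) / months
= (94.8249 - 95.71) / 28
= -0.8851 / 28
= -0.0316

-0.0316


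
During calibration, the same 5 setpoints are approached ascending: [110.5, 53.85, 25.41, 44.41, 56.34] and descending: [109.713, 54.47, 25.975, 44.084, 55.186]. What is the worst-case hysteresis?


|110.5 - 109.713| = 0.7870
|53.85 - 54.47| = 0.6200
|25.41 - 25.975| = 0.5650
|44.41 - 44.084| = 0.3260
|56.34 - 55.186| = 1.1540
hysteresis = max(diffs) = 1.1540

1.1540


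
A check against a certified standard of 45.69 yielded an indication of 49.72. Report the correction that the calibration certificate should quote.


Correction = standard - reading
= 45.69 - 49.72
= -4.0300

-4.0300


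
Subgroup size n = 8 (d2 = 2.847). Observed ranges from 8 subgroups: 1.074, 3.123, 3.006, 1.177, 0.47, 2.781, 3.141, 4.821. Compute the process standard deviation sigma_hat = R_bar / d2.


R_bar = (1.074 + 3.123 + 3.006 + 1.177 + 0.47 + 2.781 + 3.141 + 4.821) / 8
R_bar = 19.593 / 8 = 2.449125
sigma_hat = R_bar / d2 = 2.449125 / 2.847 = 0.8602

0.8602


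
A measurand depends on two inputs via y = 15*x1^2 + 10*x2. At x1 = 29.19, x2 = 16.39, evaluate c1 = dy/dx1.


y = 15*x1^2 + 10*x2
dy/dx1 = 2*15*x1
Evaluate at x1 = 29.19: c1 = 30 * 29.19
c1 = 875.7000

875.7000


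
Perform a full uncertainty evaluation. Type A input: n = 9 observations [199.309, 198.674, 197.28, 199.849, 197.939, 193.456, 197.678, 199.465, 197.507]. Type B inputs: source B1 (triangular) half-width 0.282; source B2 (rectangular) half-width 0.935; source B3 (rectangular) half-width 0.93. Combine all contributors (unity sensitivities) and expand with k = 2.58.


mean = (199.309 + 198.674 + 197.28 + 199.849 + 197.939 + 193.456 + 197.678 + 199.465 + 197.507) / 9 = 197.9063333
s = sqrt(sum((x - mean)^2)/(n-1)) = 1.9095357
u_A = s / sqrt(n) = 1.9095357 / sqrt(9) = 0.6365119
u_B1 = 0.282 / sqrt(6) = 0.11512602
u_B2 = 0.935 / sqrt(3) = 0.5398225
u_B3 = 0.93 / sqrt(3) = 0.53693575
uc = sqrt(0.6365119^2 + 0.11512602^2 + 0.5398225^2 + 0.53693575^2) = 0.99905442
U = k * uc = 2.58 * 0.99905442
U = 2.5776

2.5776


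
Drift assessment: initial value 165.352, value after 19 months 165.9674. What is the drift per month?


rate = (v2 - v1) / months
= (165.9674 - 165.352) / 19
= 0.6154 / 19
= 0.0324

0.0324


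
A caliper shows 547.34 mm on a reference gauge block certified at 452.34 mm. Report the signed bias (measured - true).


Systematic error = measured - true
= 547.34 - 452.34
= 95.0000

95.0000


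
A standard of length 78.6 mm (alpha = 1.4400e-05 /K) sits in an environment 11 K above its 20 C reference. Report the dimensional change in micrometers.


dL = L * alpha * dT
= 78.6 * 1.4400e-05 * 11
= 0.0124502 mm
dL_um = 0.0124502 * 1000 = 12.4502 um

12.4502


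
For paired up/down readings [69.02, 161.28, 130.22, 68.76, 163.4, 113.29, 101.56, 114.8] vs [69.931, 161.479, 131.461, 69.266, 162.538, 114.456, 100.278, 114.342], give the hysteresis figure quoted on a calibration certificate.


|69.02 - 69.931| = 0.9110
|161.28 - 161.479| = 0.1990
|130.22 - 131.461| = 1.2410
|68.76 - 69.266| = 0.5060
|163.4 - 162.538| = 0.8620
|113.29 - 114.456| = 1.1660
|101.56 - 100.278| = 1.2820
|114.8 - 114.342| = 0.4580
hysteresis = max(diffs) = 1.2820

1.2820


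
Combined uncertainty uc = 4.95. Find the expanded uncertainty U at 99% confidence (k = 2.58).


U = k * uc
U = 2.58 * 4.95
U = 12.7710

12.7710


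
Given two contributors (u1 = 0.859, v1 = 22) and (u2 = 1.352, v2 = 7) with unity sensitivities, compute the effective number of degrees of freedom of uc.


uc = sqrt(u1^2 + u2^2) = sqrt(0.859^2 + 1.352^2) = 1.6018068
v_eff = uc^4 / (u1^4/v1 + u2^4/v2)
= 1.6018068^4 / (0.859^4/22 + 1.352^4/7)
= 6.5832528 / 0.50206757
v_eff = 13.1123

13.1123


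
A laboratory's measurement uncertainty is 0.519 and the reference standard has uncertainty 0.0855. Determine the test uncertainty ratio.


TUR = u_lab / u_ref
= 0.519 / 0.0855
= 6.0702

6.0702


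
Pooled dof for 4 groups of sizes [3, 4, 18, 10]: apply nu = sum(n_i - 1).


nu = sum_i (n_i - 1)
nu = ((3 - 1) + (4 - 1) + (18 - 1) + (10 - 1))
nu = 2 + 3 + 17 + 9
nu = 31

31


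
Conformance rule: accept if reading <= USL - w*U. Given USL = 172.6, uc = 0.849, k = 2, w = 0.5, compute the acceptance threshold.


U = k * uc = 2 * 0.849 = 1.698
guard band g = w * U = 0.5 * 1.698 = 0.849
AL = USL - g = 172.6 - 0.849
AL = 171.7510

171.7510


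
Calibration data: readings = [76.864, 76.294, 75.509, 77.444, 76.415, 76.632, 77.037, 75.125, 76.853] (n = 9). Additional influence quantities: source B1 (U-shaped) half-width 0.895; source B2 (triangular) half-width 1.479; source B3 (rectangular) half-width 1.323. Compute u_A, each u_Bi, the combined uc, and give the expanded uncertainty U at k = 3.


mean = (76.864 + 76.294 + 75.509 + 77.444 + 76.415 + 76.632 + 77.037 + 75.125 + 76.853) / 9 = 76.46366667
s = sqrt(sum((x - mean)^2)/(n-1)) = 0.73862372
u_A = s / sqrt(n) = 0.73862372 / sqrt(9) = 0.24620791
u_B1 = 0.895 / sqrt(2) = 0.63286057
u_B2 = 1.479 / sqrt(6) = 0.60379922
u_B3 = 1.323 / sqrt(3) = 0.76383441
uc = sqrt(0.24620791^2 + 0.63286057^2 + 0.60379922^2 + 0.76383441^2) = 1.1870751
U = k * uc = 3 * 1.1870751
U = 3.5612

3.5612


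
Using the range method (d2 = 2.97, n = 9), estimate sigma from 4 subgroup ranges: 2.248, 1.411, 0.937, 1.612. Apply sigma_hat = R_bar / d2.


R_bar = (2.248 + 1.411 + 0.937 + 1.612) / 4
R_bar = 6.208 / 4 = 1.552
sigma_hat = R_bar / d2 = 1.552 / 2.97 = 0.5226

0.5226


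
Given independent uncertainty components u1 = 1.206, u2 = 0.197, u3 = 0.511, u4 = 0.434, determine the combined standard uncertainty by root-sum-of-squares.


uc = sqrt(1.206^2 + 0.197^2 + 0.511^2 + 0.434^2)
uc = sqrt(1.942722)
uc = 1.3938

1.3938


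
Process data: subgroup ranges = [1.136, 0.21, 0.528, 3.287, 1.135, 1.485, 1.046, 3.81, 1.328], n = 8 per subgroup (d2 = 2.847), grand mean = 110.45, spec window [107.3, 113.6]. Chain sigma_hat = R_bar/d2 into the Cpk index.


R_bar = (1.136 + 0.21 + 0.528 + 3.287 + 1.135 + 1.485 + 1.046 + 3.81 + 1.328) / 9 = 1.5516667
sigma = R_bar / d2 = 1.5516667 / 2.847 = 0.54501816
Cp = (USL - LSL)/(6*sigma) = (113.6 - 107.3)/(6*0.54501816) = 1.9265
Cpu = (113.6 - 110.45)/(3*0.54501816) = 1.9265
Cpl = (110.45 - 107.3)/(3*0.54501816) = 1.9265
Cpk = min(Cpu, Cpl) = 1.9265

1.9265


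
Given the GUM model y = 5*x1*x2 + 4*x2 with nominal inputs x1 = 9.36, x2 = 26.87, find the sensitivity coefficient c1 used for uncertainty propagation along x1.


y = 5*x1*x2 + 4*x2
dy/dx1 = 5*x2
Evaluate at x2 = 26.87: c1 = 5 * 26.87
c1 = 134.3500

134.3500


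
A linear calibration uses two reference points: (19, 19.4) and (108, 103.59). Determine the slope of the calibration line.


slope = (y2 - y1) / (x2 - x1)
= (103.59 - 19.4) / (108 - 19)
= 84.1900 / 89
= 0.9460

0.9460


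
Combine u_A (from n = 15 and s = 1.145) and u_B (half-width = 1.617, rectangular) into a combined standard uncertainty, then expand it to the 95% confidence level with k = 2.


u_A = s / sqrt(n) = 1.145 / sqrt(15) = 0.29563773
u_B = half_width / sqrt(3) = 1.617 / sqrt(3) = 0.93357539
uc = sqrt(u_A^2 + u_B^2) = sqrt(0.29563773^2 + 0.93357539^2) = 0.97926742
U = k * uc = 2 * 0.97926742
U = 1.9585

1.9585


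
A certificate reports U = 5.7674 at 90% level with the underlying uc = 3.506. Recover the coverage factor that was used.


k = U / uc
k = 5.7674 / 3.506
k = 1.645

1.645


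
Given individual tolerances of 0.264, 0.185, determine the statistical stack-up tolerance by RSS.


RSS = sqrt(0.264^2 + 0.185^2)
= sqrt(0.103921)
= 0.3224

0.3224


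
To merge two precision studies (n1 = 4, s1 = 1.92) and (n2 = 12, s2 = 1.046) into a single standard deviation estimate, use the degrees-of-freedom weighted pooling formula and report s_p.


s_p = sqrt(((n1-1)*s1^2 + (n2-1)*s2^2) / (n1+n2-2))
numerator = (4-1)*1.92^2 + (12-1)*1.046^2 = 11.0592 + 12.035276 = 23.094476
denominator = 4 + 12 - 2 = 14
s_p^2 = 23.094476 / 14 = 1.6496054
s_p = sqrt(1.6496054) = 1.2844

1.2844


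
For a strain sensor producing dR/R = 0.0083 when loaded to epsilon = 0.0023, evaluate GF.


GF = (dR/R) / epsilon
= 0.0083 / 0.0023
= 3.6087

3.6087


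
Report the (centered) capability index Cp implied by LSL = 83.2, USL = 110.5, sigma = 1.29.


Cp = (USL - LSL) / (6 * sigma)
= (110.5 - 83.2) / (6 * 1.29)
= 27.3000 / 7.7400
= 3.5271

3.5271


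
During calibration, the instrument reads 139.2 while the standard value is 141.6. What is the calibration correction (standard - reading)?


Correction = standard - reading
= 141.6 - 139.2
= 2.4000

2.4000


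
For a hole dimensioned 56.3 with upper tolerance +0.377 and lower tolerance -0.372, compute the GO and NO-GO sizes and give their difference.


GO = nominal - lower_tol (smallest hole = maximum material condition)
GO = 56.3 - 0.372 = 55.928
NO-GO = nominal + upper_tol (largest hole = least material condition)
NO-GO = 56.3 + 0.377 = 56.677
spread = NO-GO - GO = 56.677 - 55.928 = 0.7490

0.7490


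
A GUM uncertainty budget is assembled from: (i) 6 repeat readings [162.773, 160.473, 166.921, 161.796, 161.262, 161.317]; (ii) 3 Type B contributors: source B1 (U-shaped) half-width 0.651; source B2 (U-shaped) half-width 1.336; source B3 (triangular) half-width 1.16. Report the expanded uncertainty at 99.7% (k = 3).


mean = (162.773 + 160.473 + 166.921 + 161.796 + 161.262 + 161.317) / 6 = 162.4236667
s = sqrt(sum((x - mean)^2)/(n-1)) = 2.3290035
u_A = s / sqrt(n) = 2.3290035 / sqrt(6) = 0.9508117
u_B1 = 0.651 / sqrt(2) = 0.46032651
u_B2 = 1.336 / sqrt(2) = 0.94469466
u_B3 = 1.16 / sqrt(6) = 0.47356802
uc = sqrt(0.9508117^2 + 0.46032651^2 + 0.94469466^2 + 0.47356802^2) = 1.4942082
U = k * uc = 3 * 1.4942082
U = 4.4826

4.4826


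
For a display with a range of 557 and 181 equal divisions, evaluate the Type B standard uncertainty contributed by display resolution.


resolution = range / divisions
resolution = 557 / 181 = 3.0773481
u_res = resolution / (2*sqrt(3))
u_res = 3.0773481 / 3.4641016
u_res = 0.8884

0.8884


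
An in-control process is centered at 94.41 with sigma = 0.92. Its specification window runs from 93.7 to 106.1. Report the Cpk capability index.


Cpu = (USL - mean) / (3*sigma) = (106.1 - 94.41) / (3*0.92) = 4.2355
Cpl = (mean - LSL) / (3*sigma) = (94.41 - 93.7) / (3*0.92) = 0.2572
Cpk = min(Cpu, Cpl) = 0.2572

0.2572


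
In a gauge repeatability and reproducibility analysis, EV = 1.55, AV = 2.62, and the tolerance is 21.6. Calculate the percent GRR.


GRR = sqrt(EV^2 + AV^2) = sqrt(1.55^2 + 2.62^2) = 3.0441583
%GRR = GRR / tol * 100 = 3.0441583 / 21.6 * 100
%GRR = 14.0933

14.0933


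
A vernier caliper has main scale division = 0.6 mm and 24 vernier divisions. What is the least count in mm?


LC = MSD / n_div
= 0.6 / 24
= 0.0250

0.0250


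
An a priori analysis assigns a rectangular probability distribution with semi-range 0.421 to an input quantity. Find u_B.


u_B = half_width / sqrt(3)
u_B = 0.421 / 1.7320508
u_B = 0.2431

0.2431


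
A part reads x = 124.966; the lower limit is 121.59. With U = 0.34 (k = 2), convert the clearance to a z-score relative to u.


u = U / k = 0.34 / 2 = 0.17
margin = |LSL - x| = |121.59 - 124.966| = 3.376
z = margin / u = 3.376 / 0.17
z = 19.8588

19.8588


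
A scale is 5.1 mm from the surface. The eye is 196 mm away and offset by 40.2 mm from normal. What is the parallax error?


error = h * offset / d
= 5.1 * 40.2 / 196
= 1.0460

1.0460


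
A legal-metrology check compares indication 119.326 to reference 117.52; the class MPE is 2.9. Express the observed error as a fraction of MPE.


e = indication - reference = 119.326 - 117.52 = 1.8060
|e| = 1.8060
ratio = |e| / MPE = 1.8060 / 2.9
ratio = 0.6228

0.6228


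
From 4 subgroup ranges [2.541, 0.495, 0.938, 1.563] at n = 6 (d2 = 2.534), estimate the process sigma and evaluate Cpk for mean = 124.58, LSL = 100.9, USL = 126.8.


R_bar = (2.541 + 0.495 + 0.938 + 1.563) / 4 = 1.38425
sigma = R_bar / d2 = 1.38425 / 2.534 = 0.54627072
Cp = (USL - LSL)/(6*sigma) = (126.8 - 100.9)/(6*0.54627072) = 7.9021
Cpu = (126.8 - 124.58)/(3*0.54627072) = 1.3546
Cpl = (124.58 - 100.9)/(3*0.54627072) = 14.4495
Cpk = min(Cpu, Cpl) = 1.3546

1.3546


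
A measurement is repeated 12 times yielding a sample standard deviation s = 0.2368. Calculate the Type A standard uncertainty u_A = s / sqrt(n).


u_A = s / sqrt(n)
u_A = 0.2368 / sqrt(12)
u_A = 0.2368 / 3.4641016
u_A = 0.0684

0.0684


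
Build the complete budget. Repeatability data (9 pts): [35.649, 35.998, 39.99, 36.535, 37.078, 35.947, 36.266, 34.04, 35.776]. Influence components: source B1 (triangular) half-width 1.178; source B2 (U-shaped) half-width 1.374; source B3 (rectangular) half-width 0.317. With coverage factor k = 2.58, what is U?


mean = (35.649 + 35.998 + 39.99 + 36.535 + 37.078 + 35.947 + 36.266 + 34.04 + 35.776) / 9 = 36.36433333
s = sqrt(sum((x - mean)^2)/(n-1)) = 1.5914736
u_A = s / sqrt(n) = 1.5914736 / sqrt(9) = 0.5304912
u_B1 = 1.178 / sqrt(6) = 0.48091649
u_B2 = 1.374 / sqrt(2) = 0.97156472
u_B3 = 0.317 / sqrt(3) = 0.18302004
uc = sqrt(0.5304912^2 + 0.48091649^2 + 0.97156472^2 + 0.18302004^2) = 1.2207112
U = k * uc = 2.58 * 1.2207112
U = 3.1494

3.1494


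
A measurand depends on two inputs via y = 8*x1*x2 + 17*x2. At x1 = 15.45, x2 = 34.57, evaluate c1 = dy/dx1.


y = 8*x1*x2 + 17*x2
dy/dx1 = 8*x2
Evaluate at x2 = 34.57: c1 = 8 * 34.57
c1 = 276.5600

276.5600


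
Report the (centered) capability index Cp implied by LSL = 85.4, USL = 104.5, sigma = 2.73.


Cp = (USL - LSL) / (6 * sigma)
= (104.5 - 85.4) / (6 * 2.73)
= 19.1000 / 16.3800
= 1.1661

1.1661


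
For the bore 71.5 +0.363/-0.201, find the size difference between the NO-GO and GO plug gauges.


GO = nominal - lower_tol (smallest hole = maximum material condition)
GO = 71.5 - 0.201 = 71.299
NO-GO = nominal + upper_tol (largest hole = least material condition)
NO-GO = 71.5 + 0.363 = 71.863
spread = NO-GO - GO = 71.863 - 71.299 = 0.5640

0.5640


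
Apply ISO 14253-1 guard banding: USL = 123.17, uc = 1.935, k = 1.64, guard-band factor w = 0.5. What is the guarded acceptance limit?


U = k * uc = 1.64 * 1.935 = 3.1734
guard band g = w * U = 0.5 * 3.1734 = 1.5867
AL = USL - g = 123.17 - 1.5867
AL = 121.5833

121.5833


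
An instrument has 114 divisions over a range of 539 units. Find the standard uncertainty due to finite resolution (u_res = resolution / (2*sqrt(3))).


resolution = range / divisions
resolution = 539 / 114 = 4.7280702
u_res = resolution / (2*sqrt(3))
u_res = 4.7280702 / 3.4641016
u_res = 1.3649

1.3649


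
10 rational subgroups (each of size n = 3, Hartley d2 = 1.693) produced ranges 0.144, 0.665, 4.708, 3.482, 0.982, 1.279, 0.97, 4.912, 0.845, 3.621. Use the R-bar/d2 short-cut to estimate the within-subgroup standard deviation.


R_bar = (0.144 + 0.665 + 4.708 + 3.482 + 0.982 + 1.279 + 0.97 + 4.912 + 0.845 + 3.621) / 10
R_bar = 21.608 / 10 = 2.1608
sigma_hat = R_bar / d2 = 2.1608 / 1.693 = 1.2763

1.2763


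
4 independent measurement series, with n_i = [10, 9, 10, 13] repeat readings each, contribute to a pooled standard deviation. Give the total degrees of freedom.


nu = sum_i (n_i - 1)
nu = ((10 - 1) + (9 - 1) + (10 - 1) + (13 - 1))
nu = 9 + 8 + 9 + 12
nu = 38

38


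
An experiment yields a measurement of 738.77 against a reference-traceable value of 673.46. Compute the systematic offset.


Systematic error = measured - true
= 738.77 - 673.46
= 65.3100

65.3100


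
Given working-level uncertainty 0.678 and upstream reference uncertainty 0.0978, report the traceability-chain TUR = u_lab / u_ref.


TUR = u_lab / u_ref
= 0.678 / 0.0978
= 6.9325

6.9325


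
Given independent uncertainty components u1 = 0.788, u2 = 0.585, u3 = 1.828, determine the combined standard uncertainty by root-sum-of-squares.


uc = sqrt(0.788^2 + 0.585^2 + 1.828^2)
uc = sqrt(4.304753)
uc = 2.0748

2.0748


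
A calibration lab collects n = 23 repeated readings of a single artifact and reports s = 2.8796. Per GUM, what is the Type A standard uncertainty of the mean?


u_A = s / sqrt(n)
u_A = 2.8796 / sqrt(23)
u_A = 2.8796 / 4.7958315
u_A = 0.6004

0.6004


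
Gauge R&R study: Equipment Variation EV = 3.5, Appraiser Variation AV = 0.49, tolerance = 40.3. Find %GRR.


GRR = sqrt(EV^2 + AV^2) = sqrt(3.5^2 + 0.49^2) = 3.5341336
%GRR = GRR / tol * 100 = 3.5341336 / 40.3 * 100
%GRR = 8.7696

8.7696


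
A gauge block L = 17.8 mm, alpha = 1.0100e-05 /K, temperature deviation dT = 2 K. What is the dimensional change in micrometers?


dL = L * alpha * dT
= 17.8 * 1.0100e-05 * 2
= 3.5960000e-04 mm
dL_um = 3.5960000e-04 * 1000 = 0.3596 um

0.3596


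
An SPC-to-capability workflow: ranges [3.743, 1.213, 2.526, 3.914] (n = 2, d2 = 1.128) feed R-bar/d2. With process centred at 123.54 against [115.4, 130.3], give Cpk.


R_bar = (3.743 + 1.213 + 2.526 + 3.914) / 4 = 2.849
sigma = R_bar / d2 = 2.849 / 1.128 = 2.5257092
Cp = (USL - LSL)/(6*sigma) = (130.3 - 115.4)/(6*2.5257092) = 0.9832
Cpu = (130.3 - 123.54)/(3*2.5257092) = 0.8922
Cpl = (123.54 - 115.4)/(3*2.5257092) = 1.0743
Cpk = min(Cpu, Cpl) = 0.8922

0.8922


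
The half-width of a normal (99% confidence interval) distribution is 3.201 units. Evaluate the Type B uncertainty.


u_B = half_width / 2.576
u_B = 3.201 / 2.576
u_B = 1.2426

1.2426


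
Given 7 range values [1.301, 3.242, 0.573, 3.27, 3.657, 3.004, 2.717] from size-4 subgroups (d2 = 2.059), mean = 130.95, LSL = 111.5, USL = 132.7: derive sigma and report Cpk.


R_bar = (1.301 + 3.242 + 0.573 + 3.27 + 3.657 + 3.004 + 2.717) / 7 = 2.5377143
sigma = R_bar / d2 = 2.5377143 / 2.059 = 1.2324984
Cp = (USL - LSL)/(6*sigma) = (132.7 - 111.5)/(6*1.2324984) = 2.8668
Cpu = (132.7 - 130.95)/(3*1.2324984) = 0.4733
Cpl = (130.95 - 111.5)/(3*1.2324984) = 5.2603
Cpk = min(Cpu, Cpl) = 0.4733

0.4733


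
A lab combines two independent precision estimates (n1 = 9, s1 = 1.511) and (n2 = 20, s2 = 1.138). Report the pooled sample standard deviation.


s_p = sqrt(((n1-1)*s1^2 + (n2-1)*s2^2) / (n1+n2-2))
numerator = (9-1)*1.511^2 + (20-1)*1.138^2 = 18.264968 + 24.605836 = 42.870804
denominator = 9 + 20 - 2 = 27
s_p^2 = 42.870804 / 27 = 1.5878076
s_p = sqrt(1.5878076) = 1.2601

1.2601


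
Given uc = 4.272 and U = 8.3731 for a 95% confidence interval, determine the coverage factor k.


k = U / uc
k = 8.3731 / 4.272
k = 1.96

1.96


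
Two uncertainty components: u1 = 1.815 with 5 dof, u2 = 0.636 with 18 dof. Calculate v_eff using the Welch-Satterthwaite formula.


uc = sqrt(u1^2 + u2^2) = sqrt(1.815^2 + 0.636^2) = 1.9232059
v_eff = uc^4 / (u1^4/v1 + u2^4/v2)
= 1.9232059^4 / (1.815^4/5 + 0.636^4/18)
= 13.680537 / 2.1794735
v_eff = 6.2770

6.2770


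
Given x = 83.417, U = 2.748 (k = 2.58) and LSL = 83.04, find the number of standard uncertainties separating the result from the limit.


u = U / k = 2.748 / 2.58 = 1.0651163
margin = |LSL - x| = |83.04 - 83.417| = 0.377
z = margin / u = 0.377 / 1.0651163
z = 0.3540

0.3540


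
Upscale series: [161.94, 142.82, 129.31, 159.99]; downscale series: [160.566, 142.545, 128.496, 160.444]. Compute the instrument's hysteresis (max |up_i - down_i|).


|161.94 - 160.566| = 1.3740
|142.82 - 142.545| = 0.2750
|129.31 - 128.496| = 0.8140
|159.99 - 160.444| = 0.4540
hysteresis = max(diffs) = 1.3740

1.3740


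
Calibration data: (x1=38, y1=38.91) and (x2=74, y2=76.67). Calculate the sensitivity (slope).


slope = (y2 - y1) / (x2 - x1)
= (76.67 - 38.91) / (74 - 38)
= 37.7600 / 36
= 1.0489

1.0489


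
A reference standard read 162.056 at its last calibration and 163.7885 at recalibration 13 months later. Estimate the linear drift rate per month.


rate = (v2 - v1) / months
= (163.7885 - 162.056) / 13
= 1.7325 / 13
= 0.1333

0.1333


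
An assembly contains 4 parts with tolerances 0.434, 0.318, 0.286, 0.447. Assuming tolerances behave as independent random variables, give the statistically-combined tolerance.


RSS = sqrt(0.434^2 + 0.318^2 + 0.286^2 + 0.447^2)
= sqrt(0.571085)
= 0.7557

0.7557


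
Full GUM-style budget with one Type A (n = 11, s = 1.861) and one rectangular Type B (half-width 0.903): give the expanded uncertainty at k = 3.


u_A = s / sqrt(n) = 1.861 / sqrt(11) = 0.56111261
u_B = half_width / sqrt(3) = 0.903 / sqrt(3) = 0.52134729
uc = sqrt(u_A^2 + u_B^2) = sqrt(0.56111261^2 + 0.52134729^2) = 0.76593104
U = k * uc = 3 * 0.76593104
U = 2.2978

2.2978


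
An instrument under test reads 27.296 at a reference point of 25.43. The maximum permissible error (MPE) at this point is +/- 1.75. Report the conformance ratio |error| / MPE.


e = indication - reference = 27.296 - 25.43 = 1.8660
|e| = 1.8660
ratio = |e| / MPE = 1.8660 / 1.75
ratio = 1.0663

1.0663


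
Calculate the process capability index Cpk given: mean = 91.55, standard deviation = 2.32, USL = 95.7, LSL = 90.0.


Cpu = (USL - mean) / (3*sigma) = (95.7 - 91.55) / (3*2.32) = 0.5963
Cpl = (mean - LSL) / (3*sigma) = (91.55 - 90.0) / (3*2.32) = 0.2227
Cpk = min(Cpu, Cpl) = 0.2227

0.2227


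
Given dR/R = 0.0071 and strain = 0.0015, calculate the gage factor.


GF = (dR/R) / epsilon
= 0.0071 / 0.0015
= 4.7333

4.7333


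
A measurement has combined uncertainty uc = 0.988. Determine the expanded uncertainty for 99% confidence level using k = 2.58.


U = k * uc
U = 2.58 * 0.988
U = 2.5490

2.5490


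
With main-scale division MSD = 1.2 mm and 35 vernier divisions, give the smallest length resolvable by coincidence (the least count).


LC = MSD / n_div
= 1.2 / 35
= 0.0343

0.0343


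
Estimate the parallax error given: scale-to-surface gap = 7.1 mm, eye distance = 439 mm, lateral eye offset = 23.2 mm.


error = h * offset / d
= 7.1 * 23.2 / 439
= 0.3752

0.3752


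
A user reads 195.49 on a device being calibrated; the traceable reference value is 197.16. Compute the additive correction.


Correction = standard - reading
= 197.16 - 195.49
= 1.6700

1.6700


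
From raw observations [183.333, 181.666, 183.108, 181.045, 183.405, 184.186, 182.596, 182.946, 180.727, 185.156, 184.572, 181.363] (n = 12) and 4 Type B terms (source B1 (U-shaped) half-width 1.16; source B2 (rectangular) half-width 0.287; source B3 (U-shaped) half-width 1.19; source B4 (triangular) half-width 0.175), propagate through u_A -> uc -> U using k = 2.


mean = (183.333 + 181.666 + 183.108 + 181.045 + 183.405 + 184.186 + 182.596 + 182.946 + 180.727 + 185.156 + 184.572 + 181.363) / 12 = 182.8419167
s = sqrt(sum((x - mean)^2)/(n-1)) = 1.4182839
u_A = s / sqrt(n) = 1.4182839 / sqrt(12) = 0.4094233
u_B1 = 1.16 / sqrt(2) = 0.82024387
u_B2 = 0.287 / sqrt(3) = 0.16569953
u_B3 = 1.19 / sqrt(2) = 0.84145707
u_B4 = 0.175 / sqrt(6) = 0.071443451
uc = sqrt(0.4094233^2 + 0.82024387^2 + 0.16569953^2 + 0.84145707^2 + 0.071443451^2) = 1.2573933
U = k * uc = 2 * 1.2573933
U = 2.5148

2.5148


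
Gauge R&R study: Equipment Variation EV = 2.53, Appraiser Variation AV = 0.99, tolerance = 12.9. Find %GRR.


GRR = sqrt(EV^2 + AV^2) = sqrt(2.53^2 + 0.99^2) = 2.7167996
%GRR = GRR / tol * 100 = 2.7167996 / 12.9 * 100
%GRR = 21.0605

21.0605


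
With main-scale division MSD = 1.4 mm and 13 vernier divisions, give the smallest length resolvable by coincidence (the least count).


LC = MSD / n_div
= 1.4 / 13
= 0.1077

0.1077


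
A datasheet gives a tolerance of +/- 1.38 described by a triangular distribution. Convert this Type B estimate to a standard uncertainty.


u_B = half_width / sqrt(6)
u_B = 1.38 / 2.4494897
u_B = 0.5634

0.5634


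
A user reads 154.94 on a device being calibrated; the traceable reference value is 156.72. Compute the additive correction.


Correction = standard - reading
= 156.72 - 154.94
= 1.7800

1.7800


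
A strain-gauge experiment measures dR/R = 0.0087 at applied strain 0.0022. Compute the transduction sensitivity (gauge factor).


GF = (dR/R) / epsilon
= 0.0087 / 0.0022
= 3.9545

3.9545


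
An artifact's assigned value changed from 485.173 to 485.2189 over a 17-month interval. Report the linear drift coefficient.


rate = (v2 - v1) / months
= (485.2189 - 485.173) / 17
= 0.0459 / 17
= 0.0027

0.0027


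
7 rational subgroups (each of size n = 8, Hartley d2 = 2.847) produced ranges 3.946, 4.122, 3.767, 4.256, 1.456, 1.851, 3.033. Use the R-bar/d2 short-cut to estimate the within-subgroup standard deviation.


R_bar = (3.946 + 4.122 + 3.767 + 4.256 + 1.456 + 1.851 + 3.033) / 7
R_bar = 22.431 / 7 = 3.2044286
sigma_hat = R_bar / d2 = 3.2044286 / 2.847 = 1.1255

1.1255


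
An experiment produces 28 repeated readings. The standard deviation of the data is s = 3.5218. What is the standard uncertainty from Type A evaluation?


u_A = s / sqrt(n)
u_A = 3.5218 / sqrt(28)
u_A = 3.5218 / 5.2915026
u_A = 0.6656

0.6656


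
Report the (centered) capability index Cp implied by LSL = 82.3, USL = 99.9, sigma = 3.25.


Cp = (USL - LSL) / (6 * sigma)
= (99.9 - 82.3) / (6 * 3.25)
= 17.6000 / 19.5000
= 0.9026

0.9026


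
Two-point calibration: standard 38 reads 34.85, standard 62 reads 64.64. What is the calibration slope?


slope = (y2 - y1) / (x2 - x1)
= (64.64 - 34.85) / (62 - 38)
= 29.7900 / 24
= 1.2412

1.2412


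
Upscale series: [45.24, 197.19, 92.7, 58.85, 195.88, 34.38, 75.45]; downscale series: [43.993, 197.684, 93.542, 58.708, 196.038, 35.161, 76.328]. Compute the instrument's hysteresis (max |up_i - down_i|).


|45.24 - 43.993| = 1.2470
|197.19 - 197.684| = 0.4940
|92.7 - 93.542| = 0.8420
|58.85 - 58.708| = 0.1420
|195.88 - 196.038| = 0.1580
|34.38 - 35.161| = 0.7810
|75.45 - 76.328| = 0.8780
hysteresis = max(diffs) = 1.2470

1.2470


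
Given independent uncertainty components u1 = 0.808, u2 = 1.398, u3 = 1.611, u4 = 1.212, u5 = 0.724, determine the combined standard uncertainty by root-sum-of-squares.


uc = sqrt(0.808^2 + 1.398^2 + 1.611^2 + 1.212^2 + 0.724^2)
uc = sqrt(7.195709)
uc = 2.6825

2.6825


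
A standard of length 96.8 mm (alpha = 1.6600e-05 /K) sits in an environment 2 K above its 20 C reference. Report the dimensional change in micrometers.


dL = L * alpha * dT
= 96.8 * 1.6600e-05 * 2
= 0.0032138 mm
dL_um = 0.0032138 * 1000 = 3.2138 um

3.2138


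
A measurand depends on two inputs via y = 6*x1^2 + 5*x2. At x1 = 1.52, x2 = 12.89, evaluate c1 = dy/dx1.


y = 6*x1^2 + 5*x2
dy/dx1 = 2*6*x1
Evaluate at x1 = 1.52: c1 = 12 * 1.52
c1 = 18.2400

18.2400


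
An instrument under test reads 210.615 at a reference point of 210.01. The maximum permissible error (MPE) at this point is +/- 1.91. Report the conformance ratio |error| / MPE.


e = indication - reference = 210.615 - 210.01 = 0.6050
|e| = 0.6050
ratio = |e| / MPE = 0.6050 / 1.91
ratio = 0.3168

0.3168


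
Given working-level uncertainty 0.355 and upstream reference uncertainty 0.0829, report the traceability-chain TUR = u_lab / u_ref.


TUR = u_lab / u_ref
= 0.355 / 0.0829
= 4.2823

4.2823


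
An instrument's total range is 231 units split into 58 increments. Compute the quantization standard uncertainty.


resolution = range / divisions
resolution = 231 / 58 = 3.9827586
u_res = resolution / (2*sqrt(3))
u_res = 3.9827586 / 3.4641016
u_res = 1.1497

1.1497


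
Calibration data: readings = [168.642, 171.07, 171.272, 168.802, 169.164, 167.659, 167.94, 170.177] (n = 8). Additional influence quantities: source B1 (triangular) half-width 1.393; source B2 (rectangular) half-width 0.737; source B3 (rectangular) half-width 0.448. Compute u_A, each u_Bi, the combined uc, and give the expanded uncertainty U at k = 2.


mean = (168.642 + 171.07 + 171.272 + 168.802 + 169.164 + 167.659 + 167.94 + 170.177) / 8 = 169.34075
s = sqrt(sum((x - mean)^2)/(n-1)) = 1.3637906
u_A = s / sqrt(n) = 1.3637906 / sqrt(8) = 0.48217279
u_B1 = 1.393 / sqrt(6) = 0.56868987
u_B2 = 0.737 / sqrt(3) = 0.42550715
u_B3 = 0.448 / sqrt(3) = 0.25865292
uc = sqrt(0.48217279^2 + 0.56868987^2 + 0.42550715^2 + 0.25865292^2) = 0.89658041
U = k * uc = 2 * 0.89658041
U = 1.7932

1.7932


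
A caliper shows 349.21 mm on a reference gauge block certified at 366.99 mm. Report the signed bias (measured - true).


Systematic error = measured - true
= 349.21 - 366.99
= -17.7800

-17.7800


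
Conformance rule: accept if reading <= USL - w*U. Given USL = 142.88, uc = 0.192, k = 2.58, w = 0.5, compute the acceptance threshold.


U = k * uc = 2.58 * 0.192 = 0.49536
guard band g = w * U = 0.5 * 0.49536 = 0.24768
AL = USL - g = 142.88 - 0.24768
AL = 142.6323

142.6323


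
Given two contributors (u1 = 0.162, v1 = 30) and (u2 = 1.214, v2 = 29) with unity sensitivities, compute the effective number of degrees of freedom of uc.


uc = sqrt(u1^2 + u2^2) = sqrt(0.162^2 + 1.214^2) = 1.2247612
v_eff = uc^4 / (u1^4/v1 + u2^4/v2)
= 1.2247612^4 / (0.162^4/30 + 1.214^4/29)
= 2.25012 / 0.074922084
v_eff = 30.0328

30.0328


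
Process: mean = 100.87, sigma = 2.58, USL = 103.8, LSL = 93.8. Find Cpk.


Cpu = (USL - mean) / (3*sigma) = (103.8 - 100.87) / (3*2.58) = 0.3786
Cpl = (mean - LSL) / (3*sigma) = (100.87 - 93.8) / (3*2.58) = 0.9134
Cpk = min(Cpu, Cpl) = 0.3786

0.3786


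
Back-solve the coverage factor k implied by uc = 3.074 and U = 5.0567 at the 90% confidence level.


k = U / uc
k = 5.0567 / 3.074
k = 1.645

1.645


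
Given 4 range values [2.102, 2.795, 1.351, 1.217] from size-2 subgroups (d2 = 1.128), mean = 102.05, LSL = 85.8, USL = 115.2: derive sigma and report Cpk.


R_bar = (2.102 + 2.795 + 1.351 + 1.217) / 4 = 1.86625
sigma = R_bar / d2 = 1.86625 / 1.128 = 1.654477
Cp = (USL - LSL)/(6*sigma) = (115.2 - 85.8)/(6*1.654477) = 2.9617
Cpu = (115.2 - 102.05)/(3*1.654477) = 2.6494
Cpl = (102.05 - 85.8)/(3*1.654477) = 3.2739
Cpk = min(Cpu, Cpl) = 2.6494

2.6494
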